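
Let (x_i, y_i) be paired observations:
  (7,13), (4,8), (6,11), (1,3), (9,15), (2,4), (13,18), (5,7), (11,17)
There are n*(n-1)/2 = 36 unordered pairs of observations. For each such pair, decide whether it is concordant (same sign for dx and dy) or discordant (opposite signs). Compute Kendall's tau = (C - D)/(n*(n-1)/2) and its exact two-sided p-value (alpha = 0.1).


Step 1: Enumerate the 36 unordered pairs (i,j) with i<j and classify each by sign(x_j-x_i) * sign(y_j-y_i).
  (1,2):dx=-3,dy=-5->C; (1,3):dx=-1,dy=-2->C; (1,4):dx=-6,dy=-10->C; (1,5):dx=+2,dy=+2->C
  (1,6):dx=-5,dy=-9->C; (1,7):dx=+6,dy=+5->C; (1,8):dx=-2,dy=-6->C; (1,9):dx=+4,dy=+4->C
  (2,3):dx=+2,dy=+3->C; (2,4):dx=-3,dy=-5->C; (2,5):dx=+5,dy=+7->C; (2,6):dx=-2,dy=-4->C
  (2,7):dx=+9,dy=+10->C; (2,8):dx=+1,dy=-1->D; (2,9):dx=+7,dy=+9->C; (3,4):dx=-5,dy=-8->C
  (3,5):dx=+3,dy=+4->C; (3,6):dx=-4,dy=-7->C; (3,7):dx=+7,dy=+7->C; (3,8):dx=-1,dy=-4->C
  (3,9):dx=+5,dy=+6->C; (4,5):dx=+8,dy=+12->C; (4,6):dx=+1,dy=+1->C; (4,7):dx=+12,dy=+15->C
  (4,8):dx=+4,dy=+4->C; (4,9):dx=+10,dy=+14->C; (5,6):dx=-7,dy=-11->C; (5,7):dx=+4,dy=+3->C
  (5,8):dx=-4,dy=-8->C; (5,9):dx=+2,dy=+2->C; (6,7):dx=+11,dy=+14->C; (6,8):dx=+3,dy=+3->C
  (6,9):dx=+9,dy=+13->C; (7,8):dx=-8,dy=-11->C; (7,9):dx=-2,dy=-1->C; (8,9):dx=+6,dy=+10->C
Step 2: C = 35, D = 1, total pairs = 36.
Step 3: tau = (C - D)/(n(n-1)/2) = (35 - 1)/36 = 0.944444.
Step 4: Exact two-sided p-value (enumerate n! = 362880 permutations of y under H0): p = 0.000050.
Step 5: alpha = 0.1. reject H0.

tau_b = 0.9444 (C=35, D=1), p = 0.000050, reject H0.


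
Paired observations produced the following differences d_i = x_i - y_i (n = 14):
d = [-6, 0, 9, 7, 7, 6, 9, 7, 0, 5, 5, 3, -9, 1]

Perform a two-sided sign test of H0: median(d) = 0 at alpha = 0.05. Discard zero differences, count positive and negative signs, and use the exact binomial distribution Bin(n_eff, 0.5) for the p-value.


Step 1: Discard zero differences. Original n = 14; n_eff = number of nonzero differences = 12.
Nonzero differences (with sign): -6, +9, +7, +7, +6, +9, +7, +5, +5, +3, -9, +1
Step 2: Count signs: positive = 10, negative = 2.
Step 3: Under H0: P(positive) = 0.5, so the number of positives S ~ Bin(12, 0.5).
Step 4: Two-sided exact p-value = sum of Bin(12,0.5) probabilities at or below the observed probability = 0.038574.
Step 5: alpha = 0.05. reject H0.

n_eff = 12, pos = 10, neg = 2, p = 0.038574, reject H0.


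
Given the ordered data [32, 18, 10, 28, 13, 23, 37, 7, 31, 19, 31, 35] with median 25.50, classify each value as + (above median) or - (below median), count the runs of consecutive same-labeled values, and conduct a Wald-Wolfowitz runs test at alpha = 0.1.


Step 1: Compute median = 25.50; label A = above, B = below.
Labels in order: ABBABBABABAA  (n_A = 6, n_B = 6)
Step 2: Count runs R = 9.
Step 3: Under H0 (random ordering), E[R] = 2*n_A*n_B/(n_A+n_B) + 1 = 2*6*6/12 + 1 = 7.0000.
        Var[R] = 2*n_A*n_B*(2*n_A*n_B - n_A - n_B) / ((n_A+n_B)^2 * (n_A+n_B-1)) = 4320/1584 = 2.7273.
        SD[R] = 1.6514.
Step 4: Continuity-corrected z = (R - 0.5 - E[R]) / SD[R] = (9 - 0.5 - 7.0000) / 1.6514 = 0.9083.
Step 5: Two-sided p-value via normal approximation = 2*(1 - Phi(|z|)) = 0.363722.
Step 6: alpha = 0.1. fail to reject H0.

R = 9, z = 0.9083, p = 0.363722, fail to reject H0.


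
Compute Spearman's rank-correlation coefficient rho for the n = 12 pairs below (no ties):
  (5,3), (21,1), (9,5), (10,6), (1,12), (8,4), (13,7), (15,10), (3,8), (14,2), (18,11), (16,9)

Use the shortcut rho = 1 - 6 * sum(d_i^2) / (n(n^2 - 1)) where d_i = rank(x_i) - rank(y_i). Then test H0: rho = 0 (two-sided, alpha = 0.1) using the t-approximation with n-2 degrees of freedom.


Step 1: Rank x and y separately (midranks; no ties here).
rank(x): 5->3, 21->12, 9->5, 10->6, 1->1, 8->4, 13->7, 15->9, 3->2, 14->8, 18->11, 16->10
rank(y): 3->3, 1->1, 5->5, 6->6, 12->12, 4->4, 7->7, 10->10, 8->8, 2->2, 11->11, 9->9
Step 2: d_i = R_x(i) - R_y(i); compute d_i^2.
  (3-3)^2=0, (12-1)^2=121, (5-5)^2=0, (6-6)^2=0, (1-12)^2=121, (4-4)^2=0, (7-7)^2=0, (9-10)^2=1, (2-8)^2=36, (8-2)^2=36, (11-11)^2=0, (10-9)^2=1
sum(d^2) = 316.
Step 3: rho = 1 - 6*316 / (12*(12^2 - 1)) = 1 - 1896/1716 = -0.104895.
Step 4: Under H0, t = rho * sqrt((n-2)/(1-rho^2)) = -0.3335 ~ t(10).
Step 5: Two-sided p-value from the t-distribution with 10 df = 0.745609.
Step 6: alpha = 0.1. fail to reject H0.

rho = -0.1049, p = 0.745609, fail to reject H0 at alpha = 0.1.


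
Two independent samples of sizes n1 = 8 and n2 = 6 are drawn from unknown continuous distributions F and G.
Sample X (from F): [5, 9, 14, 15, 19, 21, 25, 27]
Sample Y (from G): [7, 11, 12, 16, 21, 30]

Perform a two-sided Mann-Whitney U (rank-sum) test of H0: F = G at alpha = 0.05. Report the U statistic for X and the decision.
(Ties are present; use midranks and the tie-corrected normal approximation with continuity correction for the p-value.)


Step 1: Combine and sort all 14 observations; assign midranks.
sorted (value, group): (5,X), (7,Y), (9,X), (11,Y), (12,Y), (14,X), (15,X), (16,Y), (19,X), (21,X), (21,Y), (25,X), (27,X), (30,Y)
ranks: 5->1, 7->2, 9->3, 11->4, 12->5, 14->6, 15->7, 16->8, 19->9, 21->10.5, 21->10.5, 25->12, 27->13, 30->14
Step 2: Rank sum for X: R1 = 1 + 3 + 6 + 7 + 9 + 10.5 + 12 + 13 = 61.5.
Step 3: U_X = R1 - n1(n1+1)/2 = 61.5 - 8*9/2 = 61.5 - 36 = 25.5.
       U_Y = n1*n2 - U_X = 48 - 25.5 = 22.5.
Step 4: Ties are present, so use the tie-corrected normal approximation (with continuity correction) for the p-value.
Step 5: p-value = 0.897167; compare to alpha = 0.05. fail to reject H0.

U_X = 25.5, p = 0.897167, fail to reject H0 at alpha = 0.05.


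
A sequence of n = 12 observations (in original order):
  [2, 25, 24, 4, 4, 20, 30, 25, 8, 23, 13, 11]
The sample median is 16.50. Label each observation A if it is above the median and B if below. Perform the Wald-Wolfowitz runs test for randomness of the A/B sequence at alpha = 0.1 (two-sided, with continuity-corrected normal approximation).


Step 1: Compute median = 16.50; label A = above, B = below.
Labels in order: BAABBAAABABB  (n_A = 6, n_B = 6)
Step 2: Count runs R = 7.
Step 3: Under H0 (random ordering), E[R] = 2*n_A*n_B/(n_A+n_B) + 1 = 2*6*6/12 + 1 = 7.0000.
        Var[R] = 2*n_A*n_B*(2*n_A*n_B - n_A - n_B) / ((n_A+n_B)^2 * (n_A+n_B-1)) = 4320/1584 = 2.7273.
        SD[R] = 1.6514.
Step 4: R = E[R], so z = 0 with no continuity correction.
Step 5: Two-sided p-value via normal approximation = 2*(1 - Phi(|z|)) = 1.000000.
Step 6: alpha = 0.1. fail to reject H0.

R = 7, z = 0.0000, p = 1.000000, fail to reject H0.


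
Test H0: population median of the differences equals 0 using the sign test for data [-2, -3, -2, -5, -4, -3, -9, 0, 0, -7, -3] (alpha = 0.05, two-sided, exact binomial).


Step 1: Discard zero differences. Original n = 11; n_eff = number of nonzero differences = 9.
Nonzero differences (with sign): -2, -3, -2, -5, -4, -3, -9, -7, -3
Step 2: Count signs: positive = 0, negative = 9.
Step 3: Under H0: P(positive) = 0.5, so the number of positives S ~ Bin(9, 0.5).
Step 4: Two-sided exact p-value = sum of Bin(9,0.5) probabilities at or below the observed probability = 0.003906.
Step 5: alpha = 0.05. reject H0.

n_eff = 9, pos = 0, neg = 9, p = 0.003906, reject H0.


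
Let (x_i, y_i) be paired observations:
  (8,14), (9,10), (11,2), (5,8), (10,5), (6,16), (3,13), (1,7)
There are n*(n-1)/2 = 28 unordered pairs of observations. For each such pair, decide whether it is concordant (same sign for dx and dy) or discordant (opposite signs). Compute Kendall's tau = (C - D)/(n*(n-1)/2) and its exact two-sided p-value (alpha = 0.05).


Step 1: Enumerate the 28 unordered pairs (i,j) with i<j and classify each by sign(x_j-x_i) * sign(y_j-y_i).
  (1,2):dx=+1,dy=-4->D; (1,3):dx=+3,dy=-12->D; (1,4):dx=-3,dy=-6->C; (1,5):dx=+2,dy=-9->D
  (1,6):dx=-2,dy=+2->D; (1,7):dx=-5,dy=-1->C; (1,8):dx=-7,dy=-7->C; (2,3):dx=+2,dy=-8->D
  (2,4):dx=-4,dy=-2->C; (2,5):dx=+1,dy=-5->D; (2,6):dx=-3,dy=+6->D; (2,7):dx=-6,dy=+3->D
  (2,8):dx=-8,dy=-3->C; (3,4):dx=-6,dy=+6->D; (3,5):dx=-1,dy=+3->D; (3,6):dx=-5,dy=+14->D
  (3,7):dx=-8,dy=+11->D; (3,8):dx=-10,dy=+5->D; (4,5):dx=+5,dy=-3->D; (4,6):dx=+1,dy=+8->C
  (4,7):dx=-2,dy=+5->D; (4,8):dx=-4,dy=-1->C; (5,6):dx=-4,dy=+11->D; (5,7):dx=-7,dy=+8->D
  (5,8):dx=-9,dy=+2->D; (6,7):dx=-3,dy=-3->C; (6,8):dx=-5,dy=-9->C; (7,8):dx=-2,dy=-6->C
Step 2: C = 10, D = 18, total pairs = 28.
Step 3: tau = (C - D)/(n(n-1)/2) = (10 - 18)/28 = -0.285714.
Step 4: Exact two-sided p-value (enumerate n! = 40320 permutations of y under H0): p = 0.398760.
Step 5: alpha = 0.05. fail to reject H0.

tau_b = -0.2857 (C=10, D=18), p = 0.398760, fail to reject H0.


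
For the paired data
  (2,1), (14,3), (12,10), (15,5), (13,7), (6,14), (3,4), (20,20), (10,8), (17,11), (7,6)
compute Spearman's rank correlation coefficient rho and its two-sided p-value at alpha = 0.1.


Step 1: Rank x and y separately (midranks; no ties here).
rank(x): 2->1, 14->8, 12->6, 15->9, 13->7, 6->3, 3->2, 20->11, 10->5, 17->10, 7->4
rank(y): 1->1, 3->2, 10->8, 5->4, 7->6, 14->10, 4->3, 20->11, 8->7, 11->9, 6->5
Step 2: d_i = R_x(i) - R_y(i); compute d_i^2.
  (1-1)^2=0, (8-2)^2=36, (6-8)^2=4, (9-4)^2=25, (7-6)^2=1, (3-10)^2=49, (2-3)^2=1, (11-11)^2=0, (5-7)^2=4, (10-9)^2=1, (4-5)^2=1
sum(d^2) = 122.
Step 3: rho = 1 - 6*122 / (11*(11^2 - 1)) = 1 - 732/1320 = 0.445455.
Step 4: Under H0, t = rho * sqrt((n-2)/(1-rho^2)) = 1.4926 ~ t(9).
Step 5: Two-sided p-value from the t-distribution with 9 df = 0.169733.
Step 6: alpha = 0.1. fail to reject H0.

rho = 0.4455, p = 0.169733, fail to reject H0 at alpha = 0.1.


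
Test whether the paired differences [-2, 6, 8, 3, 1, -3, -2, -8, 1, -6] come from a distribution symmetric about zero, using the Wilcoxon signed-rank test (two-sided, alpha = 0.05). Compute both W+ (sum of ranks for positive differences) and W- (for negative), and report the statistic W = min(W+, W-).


Step 1: Drop any zero differences (none here) and take |d_i|.
|d| = [2, 6, 8, 3, 1, 3, 2, 8, 1, 6]
Step 2: Midrank |d_i| (ties get averaged ranks).
ranks: |2|->3.5, |6|->7.5, |8|->9.5, |3|->5.5, |1|->1.5, |3|->5.5, |2|->3.5, |8|->9.5, |1|->1.5, |6|->7.5
Step 3: Attach original signs; sum ranks with positive sign and with negative sign.
W+ = 7.5 + 9.5 + 5.5 + 1.5 + 1.5 = 25.5
W- = 3.5 + 5.5 + 3.5 + 9.5 + 7.5 = 29.5
(Check: W+ + W- = 55 should equal n(n+1)/2 = 55.)
Step 4: Test statistic W = min(W+, W-) = 25.5.
Step 5: Ties in |d|, so use the tie-corrected normal approximation.
        E[W] = n(n+1)/4 = 10*11/4 = 27.5.
        Tie groups: |d|=1 (t=2), |d|=2 (t=2), |d|=3 (t=2), |d|=6 (t=2), |d|=8 (t=2); sum(t^3 - t) = 30.
        Var[W] = n(n+1)(2n+1)/24 - sum(t^3-t)/48 = 2310/24 - 30/48 = 95.625.
        z = (W - E[W]) / sqrt(Var[W]) = (25.5 - 27.5) / 9.7788 = -0.2045.
        Two-sided p = 2*Phi(z) = 0.837944.
Step 6: alpha = 0.05. fail to reject H0.

W+ = 25.5, W- = 29.5, W = min = 25.5, p = 0.837944, fail to reject H0.


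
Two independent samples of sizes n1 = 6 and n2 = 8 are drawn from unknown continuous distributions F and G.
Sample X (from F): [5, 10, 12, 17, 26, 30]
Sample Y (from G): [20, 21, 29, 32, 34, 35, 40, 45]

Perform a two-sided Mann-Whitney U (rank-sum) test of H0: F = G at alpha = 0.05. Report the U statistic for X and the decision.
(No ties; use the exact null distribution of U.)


Step 1: Combine and sort all 14 observations; assign midranks.
sorted (value, group): (5,X), (10,X), (12,X), (17,X), (20,Y), (21,Y), (26,X), (29,Y), (30,X), (32,Y), (34,Y), (35,Y), (40,Y), (45,Y)
ranks: 5->1, 10->2, 12->3, 17->4, 20->5, 21->6, 26->7, 29->8, 30->9, 32->10, 34->11, 35->12, 40->13, 45->14
Step 2: Rank sum for X: R1 = 1 + 2 + 3 + 4 + 7 + 9 = 26.
Step 3: U_X = R1 - n1(n1+1)/2 = 26 - 6*7/2 = 26 - 21 = 5.
       U_Y = n1*n2 - U_X = 48 - 5 = 43.
Step 4: No ties, so the exact null distribution of U (based on enumerating the C(14,6) = 3003 equally likely rank assignments) gives the two-sided p-value.
Step 5: p-value = 0.012654; compare to alpha = 0.05. reject H0.

U_X = 5, p = 0.012654, reject H0 at alpha = 0.05.


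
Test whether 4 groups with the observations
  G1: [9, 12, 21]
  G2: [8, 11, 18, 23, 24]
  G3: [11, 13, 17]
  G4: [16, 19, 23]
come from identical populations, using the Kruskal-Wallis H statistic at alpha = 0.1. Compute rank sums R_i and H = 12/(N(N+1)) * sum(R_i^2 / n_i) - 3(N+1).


Step 1: Combine all N = 14 observations and assign midranks.
sorted (value, group, rank): (8,G2,1), (9,G1,2), (11,G2,3.5), (11,G3,3.5), (12,G1,5), (13,G3,6), (16,G4,7), (17,G3,8), (18,G2,9), (19,G4,10), (21,G1,11), (23,G2,12.5), (23,G4,12.5), (24,G2,14)
Step 2: Sum ranks within each group.
R_1 = 18 (n_1 = 3)
R_2 = 40 (n_2 = 5)
R_3 = 17.5 (n_3 = 3)
R_4 = 29.5 (n_4 = 3)
Step 3: H = 12/(N(N+1)) * sum(R_i^2/n_i) - 3(N+1)
     = 12/(14*15) * (18^2/3 + 40^2/5 + 17.5^2/3 + 29.5^2/3) - 3*15
     = 0.057143 * 820.167 - 45
     = 1.866667.
Step 4: Ties present; correction factor C = 1 - 12/(14^3 - 14) = 0.995604. Corrected H = 1.866667 / 0.995604 = 1.874908.
Step 5: Under H0, H ~ chi^2(3); p-value = 0.598771.
Step 6: alpha = 0.1. fail to reject H0.

H = 1.8749, df = 3, p = 0.598771, fail to reject H0.


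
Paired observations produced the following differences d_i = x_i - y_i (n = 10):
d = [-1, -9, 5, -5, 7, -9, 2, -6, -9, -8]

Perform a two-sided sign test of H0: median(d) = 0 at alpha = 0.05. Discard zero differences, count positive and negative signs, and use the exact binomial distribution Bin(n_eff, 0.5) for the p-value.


Step 1: Discard zero differences. Original n = 10; n_eff = number of nonzero differences = 10.
Nonzero differences (with sign): -1, -9, +5, -5, +7, -9, +2, -6, -9, -8
Step 2: Count signs: positive = 3, negative = 7.
Step 3: Under H0: P(positive) = 0.5, so the number of positives S ~ Bin(10, 0.5).
Step 4: Two-sided exact p-value = sum of Bin(10,0.5) probabilities at or below the observed probability = 0.343750.
Step 5: alpha = 0.05. fail to reject H0.

n_eff = 10, pos = 3, neg = 7, p = 0.343750, fail to reject H0.


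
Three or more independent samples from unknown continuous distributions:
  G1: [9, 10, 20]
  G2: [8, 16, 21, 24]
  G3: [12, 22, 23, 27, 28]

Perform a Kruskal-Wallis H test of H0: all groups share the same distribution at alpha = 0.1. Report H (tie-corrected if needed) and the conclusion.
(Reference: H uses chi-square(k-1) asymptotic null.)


Step 1: Combine all N = 12 observations and assign midranks.
sorted (value, group, rank): (8,G2,1), (9,G1,2), (10,G1,3), (12,G3,4), (16,G2,5), (20,G1,6), (21,G2,7), (22,G3,8), (23,G3,9), (24,G2,10), (27,G3,11), (28,G3,12)
Step 2: Sum ranks within each group.
R_1 = 11 (n_1 = 3)
R_2 = 23 (n_2 = 4)
R_3 = 44 (n_3 = 5)
Step 3: H = 12/(N(N+1)) * sum(R_i^2/n_i) - 3(N+1)
     = 12/(12*13) * (11^2/3 + 23^2/4 + 44^2/5) - 3*13
     = 0.076923 * 559.783 - 39
     = 4.060256.
Step 4: No ties, so H is used without correction.
Step 5: Under H0, H ~ chi^2(2); p-value = 0.131319.
Step 6: alpha = 0.1. fail to reject H0.

H = 4.0603, df = 2, p = 0.131319, fail to reject H0.


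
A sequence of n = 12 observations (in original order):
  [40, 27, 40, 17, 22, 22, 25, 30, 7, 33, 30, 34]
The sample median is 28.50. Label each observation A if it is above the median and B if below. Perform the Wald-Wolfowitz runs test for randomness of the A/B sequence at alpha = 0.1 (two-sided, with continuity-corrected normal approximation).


Step 1: Compute median = 28.50; label A = above, B = below.
Labels in order: ABABBBBABAAA  (n_A = 6, n_B = 6)
Step 2: Count runs R = 7.
Step 3: Under H0 (random ordering), E[R] = 2*n_A*n_B/(n_A+n_B) + 1 = 2*6*6/12 + 1 = 7.0000.
        Var[R] = 2*n_A*n_B*(2*n_A*n_B - n_A - n_B) / ((n_A+n_B)^2 * (n_A+n_B-1)) = 4320/1584 = 2.7273.
        SD[R] = 1.6514.
Step 4: R = E[R], so z = 0 with no continuity correction.
Step 5: Two-sided p-value via normal approximation = 2*(1 - Phi(|z|)) = 1.000000.
Step 6: alpha = 0.1. fail to reject H0.

R = 7, z = 0.0000, p = 1.000000, fail to reject H0.


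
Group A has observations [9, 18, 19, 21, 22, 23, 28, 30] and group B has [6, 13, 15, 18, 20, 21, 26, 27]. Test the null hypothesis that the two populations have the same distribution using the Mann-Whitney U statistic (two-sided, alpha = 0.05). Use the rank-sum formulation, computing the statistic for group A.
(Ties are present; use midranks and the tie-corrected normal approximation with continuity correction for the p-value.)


Step 1: Combine and sort all 16 observations; assign midranks.
sorted (value, group): (6,Y), (9,X), (13,Y), (15,Y), (18,X), (18,Y), (19,X), (20,Y), (21,X), (21,Y), (22,X), (23,X), (26,Y), (27,Y), (28,X), (30,X)
ranks: 6->1, 9->2, 13->3, 15->4, 18->5.5, 18->5.5, 19->7, 20->8, 21->9.5, 21->9.5, 22->11, 23->12, 26->13, 27->14, 28->15, 30->16
Step 2: Rank sum for X: R1 = 2 + 5.5 + 7 + 9.5 + 11 + 12 + 15 + 16 = 78.
Step 3: U_X = R1 - n1(n1+1)/2 = 78 - 8*9/2 = 78 - 36 = 42.
       U_Y = n1*n2 - U_X = 64 - 42 = 22.
Step 4: Ties are present, so use the tie-corrected normal approximation (with continuity correction) for the p-value.
Step 5: p-value = 0.317712; compare to alpha = 0.05. fail to reject H0.

U_X = 42, p = 0.317712, fail to reject H0 at alpha = 0.05.


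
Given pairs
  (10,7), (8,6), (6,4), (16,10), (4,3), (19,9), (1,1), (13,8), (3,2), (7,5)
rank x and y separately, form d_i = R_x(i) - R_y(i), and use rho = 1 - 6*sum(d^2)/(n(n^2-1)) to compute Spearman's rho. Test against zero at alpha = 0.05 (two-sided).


Step 1: Rank x and y separately (midranks; no ties here).
rank(x): 10->7, 8->6, 6->4, 16->9, 4->3, 19->10, 1->1, 13->8, 3->2, 7->5
rank(y): 7->7, 6->6, 4->4, 10->10, 3->3, 9->9, 1->1, 8->8, 2->2, 5->5
Step 2: d_i = R_x(i) - R_y(i); compute d_i^2.
  (7-7)^2=0, (6-6)^2=0, (4-4)^2=0, (9-10)^2=1, (3-3)^2=0, (10-9)^2=1, (1-1)^2=0, (8-8)^2=0, (2-2)^2=0, (5-5)^2=0
sum(d^2) = 2.
Step 3: rho = 1 - 6*2 / (10*(10^2 - 1)) = 1 - 12/990 = 0.987879.
Step 4: Under H0, t = rho * sqrt((n-2)/(1-rho^2)) = 18.0003 ~ t(8).
Step 5: Two-sided p-value from the t-distribution with 8 df = 0.000000.
Step 6: alpha = 0.05. reject H0.

rho = 0.9879, p = 0.000000, reject H0 at alpha = 0.05.


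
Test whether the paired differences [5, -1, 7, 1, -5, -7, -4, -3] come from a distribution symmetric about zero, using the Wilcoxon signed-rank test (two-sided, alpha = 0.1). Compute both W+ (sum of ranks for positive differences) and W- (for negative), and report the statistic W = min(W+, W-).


Step 1: Drop any zero differences (none here) and take |d_i|.
|d| = [5, 1, 7, 1, 5, 7, 4, 3]
Step 2: Midrank |d_i| (ties get averaged ranks).
ranks: |5|->5.5, |1|->1.5, |7|->7.5, |1|->1.5, |5|->5.5, |7|->7.5, |4|->4, |3|->3
Step 3: Attach original signs; sum ranks with positive sign and with negative sign.
W+ = 5.5 + 7.5 + 1.5 = 14.5
W- = 1.5 + 5.5 + 7.5 + 4 + 3 = 21.5
(Check: W+ + W- = 36 should equal n(n+1)/2 = 36.)
Step 4: Test statistic W = min(W+, W-) = 14.5.
Step 5: Ties in |d|, so use the tie-corrected normal approximation.
        E[W] = n(n+1)/4 = 8*9/4 = 18.
        Tie groups: |d|=1 (t=2), |d|=5 (t=2), |d|=7 (t=2); sum(t^3 - t) = 18.
        Var[W] = n(n+1)(2n+1)/24 - sum(t^3-t)/48 = 1224/24 - 18/48 = 50.625.
        z = (W - E[W]) / sqrt(Var[W]) = (14.5 - 18) / 7.1151 = -0.4919.
        Two-sided p = 2*Phi(z) = 0.622783.
Step 6: alpha = 0.1. fail to reject H0.

W+ = 14.5, W- = 21.5, W = min = 14.5, p = 0.622783, fail to reject H0.


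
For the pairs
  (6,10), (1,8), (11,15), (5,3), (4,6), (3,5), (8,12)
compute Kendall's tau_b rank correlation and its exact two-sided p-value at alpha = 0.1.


Step 1: Enumerate the 21 unordered pairs (i,j) with i<j and classify each by sign(x_j-x_i) * sign(y_j-y_i).
  (1,2):dx=-5,dy=-2->C; (1,3):dx=+5,dy=+5->C; (1,4):dx=-1,dy=-7->C; (1,5):dx=-2,dy=-4->C
  (1,6):dx=-3,dy=-5->C; (1,7):dx=+2,dy=+2->C; (2,3):dx=+10,dy=+7->C; (2,4):dx=+4,dy=-5->D
  (2,5):dx=+3,dy=-2->D; (2,6):dx=+2,dy=-3->D; (2,7):dx=+7,dy=+4->C; (3,4):dx=-6,dy=-12->C
  (3,5):dx=-7,dy=-9->C; (3,6):dx=-8,dy=-10->C; (3,7):dx=-3,dy=-3->C; (4,5):dx=-1,dy=+3->D
  (4,6):dx=-2,dy=+2->D; (4,7):dx=+3,dy=+9->C; (5,6):dx=-1,dy=-1->C; (5,7):dx=+4,dy=+6->C
  (6,7):dx=+5,dy=+7->C
Step 2: C = 16, D = 5, total pairs = 21.
Step 3: tau = (C - D)/(n(n-1)/2) = (16 - 5)/21 = 0.523810.
Step 4: Exact two-sided p-value (enumerate n! = 5040 permutations of y under H0): p = 0.136111.
Step 5: alpha = 0.1. fail to reject H0.

tau_b = 0.5238 (C=16, D=5), p = 0.136111, fail to reject H0.


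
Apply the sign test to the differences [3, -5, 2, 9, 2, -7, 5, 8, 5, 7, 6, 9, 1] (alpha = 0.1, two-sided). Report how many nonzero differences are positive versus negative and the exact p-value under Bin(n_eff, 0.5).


Step 1: Discard zero differences. Original n = 13; n_eff = number of nonzero differences = 13.
Nonzero differences (with sign): +3, -5, +2, +9, +2, -7, +5, +8, +5, +7, +6, +9, +1
Step 2: Count signs: positive = 11, negative = 2.
Step 3: Under H0: P(positive) = 0.5, so the number of positives S ~ Bin(13, 0.5).
Step 4: Two-sided exact p-value = sum of Bin(13,0.5) probabilities at or below the observed probability = 0.022461.
Step 5: alpha = 0.1. reject H0.

n_eff = 13, pos = 11, neg = 2, p = 0.022461, reject H0.


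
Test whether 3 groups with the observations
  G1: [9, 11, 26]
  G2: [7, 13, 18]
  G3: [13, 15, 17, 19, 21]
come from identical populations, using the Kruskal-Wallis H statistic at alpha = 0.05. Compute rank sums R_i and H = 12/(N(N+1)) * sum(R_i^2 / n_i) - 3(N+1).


Step 1: Combine all N = 11 observations and assign midranks.
sorted (value, group, rank): (7,G2,1), (9,G1,2), (11,G1,3), (13,G2,4.5), (13,G3,4.5), (15,G3,6), (17,G3,7), (18,G2,8), (19,G3,9), (21,G3,10), (26,G1,11)
Step 2: Sum ranks within each group.
R_1 = 16 (n_1 = 3)
R_2 = 13.5 (n_2 = 3)
R_3 = 36.5 (n_3 = 5)
Step 3: H = 12/(N(N+1)) * sum(R_i^2/n_i) - 3(N+1)
     = 12/(11*12) * (16^2/3 + 13.5^2/3 + 36.5^2/5) - 3*12
     = 0.090909 * 412.533 - 36
     = 1.503030.
Step 4: Ties present; correction factor C = 1 - 6/(11^3 - 11) = 0.995455. Corrected H = 1.503030 / 0.995455 = 1.509893.
Step 5: Under H0, H ~ chi^2(2); p-value = 0.470036.
Step 6: alpha = 0.05. fail to reject H0.

H = 1.5099, df = 2, p = 0.470036, fail to reject H0.


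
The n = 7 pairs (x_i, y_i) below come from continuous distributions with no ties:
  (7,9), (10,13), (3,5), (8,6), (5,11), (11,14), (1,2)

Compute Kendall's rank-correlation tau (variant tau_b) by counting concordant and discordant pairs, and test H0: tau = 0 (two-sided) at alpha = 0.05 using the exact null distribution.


Step 1: Enumerate the 21 unordered pairs (i,j) with i<j and classify each by sign(x_j-x_i) * sign(y_j-y_i).
  (1,2):dx=+3,dy=+4->C; (1,3):dx=-4,dy=-4->C; (1,4):dx=+1,dy=-3->D; (1,5):dx=-2,dy=+2->D
  (1,6):dx=+4,dy=+5->C; (1,7):dx=-6,dy=-7->C; (2,3):dx=-7,dy=-8->C; (2,4):dx=-2,dy=-7->C
  (2,5):dx=-5,dy=-2->C; (2,6):dx=+1,dy=+1->C; (2,7):dx=-9,dy=-11->C; (3,4):dx=+5,dy=+1->C
  (3,5):dx=+2,dy=+6->C; (3,6):dx=+8,dy=+9->C; (3,7):dx=-2,dy=-3->C; (4,5):dx=-3,dy=+5->D
  (4,6):dx=+3,dy=+8->C; (4,7):dx=-7,dy=-4->C; (5,6):dx=+6,dy=+3->C; (5,7):dx=-4,dy=-9->C
  (6,7):dx=-10,dy=-12->C
Step 2: C = 18, D = 3, total pairs = 21.
Step 3: tau = (C - D)/(n(n-1)/2) = (18 - 3)/21 = 0.714286.
Step 4: Exact two-sided p-value (enumerate n! = 5040 permutations of y under H0): p = 0.030159.
Step 5: alpha = 0.05. reject H0.

tau_b = 0.7143 (C=18, D=3), p = 0.030159, reject H0.


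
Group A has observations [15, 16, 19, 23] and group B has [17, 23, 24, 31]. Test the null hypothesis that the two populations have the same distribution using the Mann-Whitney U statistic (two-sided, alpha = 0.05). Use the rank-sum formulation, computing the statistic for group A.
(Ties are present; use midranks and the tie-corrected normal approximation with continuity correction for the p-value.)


Step 1: Combine and sort all 8 observations; assign midranks.
sorted (value, group): (15,X), (16,X), (17,Y), (19,X), (23,X), (23,Y), (24,Y), (31,Y)
ranks: 15->1, 16->2, 17->3, 19->4, 23->5.5, 23->5.5, 24->7, 31->8
Step 2: Rank sum for X: R1 = 1 + 2 + 4 + 5.5 = 12.5.
Step 3: U_X = R1 - n1(n1+1)/2 = 12.5 - 4*5/2 = 12.5 - 10 = 2.5.
       U_Y = n1*n2 - U_X = 16 - 2.5 = 13.5.
Step 4: Ties are present, so use the tie-corrected normal approximation (with continuity correction) for the p-value.
Step 5: p-value = 0.146489; compare to alpha = 0.05. fail to reject H0.

U_X = 2.5, p = 0.146489, fail to reject H0 at alpha = 0.05.


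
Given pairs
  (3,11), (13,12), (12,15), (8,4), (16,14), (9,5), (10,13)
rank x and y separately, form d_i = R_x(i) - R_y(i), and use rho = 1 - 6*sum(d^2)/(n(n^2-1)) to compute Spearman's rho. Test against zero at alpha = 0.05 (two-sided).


Step 1: Rank x and y separately (midranks; no ties here).
rank(x): 3->1, 13->6, 12->5, 8->2, 16->7, 9->3, 10->4
rank(y): 11->3, 12->4, 15->7, 4->1, 14->6, 5->2, 13->5
Step 2: d_i = R_x(i) - R_y(i); compute d_i^2.
  (1-3)^2=4, (6-4)^2=4, (5-7)^2=4, (2-1)^2=1, (7-6)^2=1, (3-2)^2=1, (4-5)^2=1
sum(d^2) = 16.
Step 3: rho = 1 - 6*16 / (7*(7^2 - 1)) = 1 - 96/336 = 0.714286.
Step 4: Under H0, t = rho * sqrt((n-2)/(1-rho^2)) = 2.2822 ~ t(5).
Step 5: Two-sided p-value from the t-distribution with 5 df = 0.071344.
Step 6: alpha = 0.05. fail to reject H0.

rho = 0.7143, p = 0.071344, fail to reject H0 at alpha = 0.05.


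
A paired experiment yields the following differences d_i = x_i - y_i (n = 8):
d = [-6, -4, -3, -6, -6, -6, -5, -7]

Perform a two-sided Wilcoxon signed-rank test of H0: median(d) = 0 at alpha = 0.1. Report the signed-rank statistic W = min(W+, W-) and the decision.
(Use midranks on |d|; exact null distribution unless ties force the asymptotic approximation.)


Step 1: Drop any zero differences (none here) and take |d_i|.
|d| = [6, 4, 3, 6, 6, 6, 5, 7]
Step 2: Midrank |d_i| (ties get averaged ranks).
ranks: |6|->5.5, |4|->2, |3|->1, |6|->5.5, |6|->5.5, |6|->5.5, |5|->3, |7|->8
Step 3: Attach original signs; sum ranks with positive sign and with negative sign.
W+ = 0 = 0
W- = 5.5 + 2 + 1 + 5.5 + 5.5 + 5.5 + 3 + 8 = 36
(Check: W+ + W- = 36 should equal n(n+1)/2 = 36.)
Step 4: Test statistic W = min(W+, W-) = 0.
Step 5: Ties in |d|, so use the tie-corrected normal approximation.
        E[W] = n(n+1)/4 = 8*9/4 = 18.
        Tie groups: |d|=6 (t=4); sum(t^3 - t) = 60.
        Var[W] = n(n+1)(2n+1)/24 - sum(t^3-t)/48 = 1224/24 - 60/48 = 49.75.
        z = (W - E[W]) / sqrt(Var[W]) = (0 - 18) / 7.0534 = -2.5520.
        Two-sided p = 2*Phi(z) = 0.010712.
Step 6: alpha = 0.1. reject H0.

W+ = 0, W- = 36, W = min = 0, p = 0.010712, reject H0.


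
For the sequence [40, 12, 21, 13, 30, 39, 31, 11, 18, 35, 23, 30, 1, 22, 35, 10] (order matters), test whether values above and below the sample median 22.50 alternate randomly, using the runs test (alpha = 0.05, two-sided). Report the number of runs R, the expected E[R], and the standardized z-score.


Step 1: Compute median = 22.50; label A = above, B = below.
Labels in order: ABBBAAABBAAABBAB  (n_A = 8, n_B = 8)
Step 2: Count runs R = 8.
Step 3: Under H0 (random ordering), E[R] = 2*n_A*n_B/(n_A+n_B) + 1 = 2*8*8/16 + 1 = 9.0000.
        Var[R] = 2*n_A*n_B*(2*n_A*n_B - n_A - n_B) / ((n_A+n_B)^2 * (n_A+n_B-1)) = 14336/3840 = 3.7333.
        SD[R] = 1.9322.
Step 4: Continuity-corrected z = (R + 0.5 - E[R]) / SD[R] = (8 + 0.5 - 9.0000) / 1.9322 = -0.2588.
Step 5: Two-sided p-value via normal approximation = 2*(1 - Phi(|z|)) = 0.795809.
Step 6: alpha = 0.05. fail to reject H0.

R = 8, z = -0.2588, p = 0.795809, fail to reject H0.


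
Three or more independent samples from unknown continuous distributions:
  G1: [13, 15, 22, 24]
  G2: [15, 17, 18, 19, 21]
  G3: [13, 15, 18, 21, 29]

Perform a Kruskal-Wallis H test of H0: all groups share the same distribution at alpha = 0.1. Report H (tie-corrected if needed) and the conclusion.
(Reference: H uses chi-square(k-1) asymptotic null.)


Step 1: Combine all N = 14 observations and assign midranks.
sorted (value, group, rank): (13,G1,1.5), (13,G3,1.5), (15,G1,4), (15,G2,4), (15,G3,4), (17,G2,6), (18,G2,7.5), (18,G3,7.5), (19,G2,9), (21,G2,10.5), (21,G3,10.5), (22,G1,12), (24,G1,13), (29,G3,14)
Step 2: Sum ranks within each group.
R_1 = 30.5 (n_1 = 4)
R_2 = 37 (n_2 = 5)
R_3 = 37.5 (n_3 = 5)
Step 3: H = 12/(N(N+1)) * sum(R_i^2/n_i) - 3(N+1)
     = 12/(14*15) * (30.5^2/4 + 37^2/5 + 37.5^2/5) - 3*15
     = 0.057143 * 787.612 - 45
     = 0.006429.
Step 4: Ties present; correction factor C = 1 - 42/(14^3 - 14) = 0.984615. Corrected H = 0.006429 / 0.984615 = 0.006529.
Step 5: Under H0, H ~ chi^2(2); p-value = 0.996741.
Step 6: alpha = 0.1. fail to reject H0.

H = 0.0065, df = 2, p = 0.996741, fail to reject H0.


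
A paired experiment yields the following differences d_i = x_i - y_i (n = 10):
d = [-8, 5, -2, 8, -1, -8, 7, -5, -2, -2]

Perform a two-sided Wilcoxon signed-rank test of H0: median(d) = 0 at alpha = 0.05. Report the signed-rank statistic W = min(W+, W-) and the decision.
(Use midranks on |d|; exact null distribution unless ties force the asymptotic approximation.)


Step 1: Drop any zero differences (none here) and take |d_i|.
|d| = [8, 5, 2, 8, 1, 8, 7, 5, 2, 2]
Step 2: Midrank |d_i| (ties get averaged ranks).
ranks: |8|->9, |5|->5.5, |2|->3, |8|->9, |1|->1, |8|->9, |7|->7, |5|->5.5, |2|->3, |2|->3
Step 3: Attach original signs; sum ranks with positive sign and with negative sign.
W+ = 5.5 + 9 + 7 = 21.5
W- = 9 + 3 + 1 + 9 + 5.5 + 3 + 3 = 33.5
(Check: W+ + W- = 55 should equal n(n+1)/2 = 55.)
Step 4: Test statistic W = min(W+, W-) = 21.5.
Step 5: Ties in |d|, so use the tie-corrected normal approximation.
        E[W] = n(n+1)/4 = 10*11/4 = 27.5.
        Tie groups: |d|=2 (t=3), |d|=5 (t=2), |d|=8 (t=3); sum(t^3 - t) = 54.
        Var[W] = n(n+1)(2n+1)/24 - sum(t^3-t)/48 = 2310/24 - 54/48 = 95.125.
        z = (W - E[W]) / sqrt(Var[W]) = (21.5 - 27.5) / 9.7532 = -0.6152.
        Two-sided p = 2*Phi(z) = 0.538434.
Step 6: alpha = 0.05. fail to reject H0.

W+ = 21.5, W- = 33.5, W = min = 21.5, p = 0.538434, fail to reject H0.


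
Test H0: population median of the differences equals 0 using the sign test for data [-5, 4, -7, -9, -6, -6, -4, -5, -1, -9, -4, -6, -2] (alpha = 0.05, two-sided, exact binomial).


Step 1: Discard zero differences. Original n = 13; n_eff = number of nonzero differences = 13.
Nonzero differences (with sign): -5, +4, -7, -9, -6, -6, -4, -5, -1, -9, -4, -6, -2
Step 2: Count signs: positive = 1, negative = 12.
Step 3: Under H0: P(positive) = 0.5, so the number of positives S ~ Bin(13, 0.5).
Step 4: Two-sided exact p-value = sum of Bin(13,0.5) probabilities at or below the observed probability = 0.003418.
Step 5: alpha = 0.05. reject H0.

n_eff = 13, pos = 1, neg = 12, p = 0.003418, reject H0.


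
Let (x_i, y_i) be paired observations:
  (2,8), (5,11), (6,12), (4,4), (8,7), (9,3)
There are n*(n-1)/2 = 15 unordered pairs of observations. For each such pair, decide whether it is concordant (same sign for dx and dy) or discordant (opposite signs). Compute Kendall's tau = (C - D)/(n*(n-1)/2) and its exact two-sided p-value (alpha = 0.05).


Step 1: Enumerate the 15 unordered pairs (i,j) with i<j and classify each by sign(x_j-x_i) * sign(y_j-y_i).
  (1,2):dx=+3,dy=+3->C; (1,3):dx=+4,dy=+4->C; (1,4):dx=+2,dy=-4->D; (1,5):dx=+6,dy=-1->D
  (1,6):dx=+7,dy=-5->D; (2,3):dx=+1,dy=+1->C; (2,4):dx=-1,dy=-7->C; (2,5):dx=+3,dy=-4->D
  (2,6):dx=+4,dy=-8->D; (3,4):dx=-2,dy=-8->C; (3,5):dx=+2,dy=-5->D; (3,6):dx=+3,dy=-9->D
  (4,5):dx=+4,dy=+3->C; (4,6):dx=+5,dy=-1->D; (5,6):dx=+1,dy=-4->D
Step 2: C = 6, D = 9, total pairs = 15.
Step 3: tau = (C - D)/(n(n-1)/2) = (6 - 9)/15 = -0.200000.
Step 4: Exact two-sided p-value (enumerate n! = 720 permutations of y under H0): p = 0.719444.
Step 5: alpha = 0.05. fail to reject H0.

tau_b = -0.2000 (C=6, D=9), p = 0.719444, fail to reject H0.


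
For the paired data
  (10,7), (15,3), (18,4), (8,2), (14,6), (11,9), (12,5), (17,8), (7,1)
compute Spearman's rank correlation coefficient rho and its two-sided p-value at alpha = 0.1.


Step 1: Rank x and y separately (midranks; no ties here).
rank(x): 10->3, 15->7, 18->9, 8->2, 14->6, 11->4, 12->5, 17->8, 7->1
rank(y): 7->7, 3->3, 4->4, 2->2, 6->6, 9->9, 5->5, 8->8, 1->1
Step 2: d_i = R_x(i) - R_y(i); compute d_i^2.
  (3-7)^2=16, (7-3)^2=16, (9-4)^2=25, (2-2)^2=0, (6-6)^2=0, (4-9)^2=25, (5-5)^2=0, (8-8)^2=0, (1-1)^2=0
sum(d^2) = 82.
Step 3: rho = 1 - 6*82 / (9*(9^2 - 1)) = 1 - 492/720 = 0.316667.
Step 4: Under H0, t = rho * sqrt((n-2)/(1-rho^2)) = 0.8833 ~ t(7).
Step 5: Two-sided p-value from the t-distribution with 7 df = 0.406397.
Step 6: alpha = 0.1. fail to reject H0.

rho = 0.3167, p = 0.406397, fail to reject H0 at alpha = 0.1.


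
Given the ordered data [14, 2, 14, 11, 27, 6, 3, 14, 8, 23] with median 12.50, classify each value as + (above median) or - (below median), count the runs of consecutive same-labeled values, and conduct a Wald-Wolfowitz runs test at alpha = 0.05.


Step 1: Compute median = 12.50; label A = above, B = below.
Labels in order: ABABABBABA  (n_A = 5, n_B = 5)
Step 2: Count runs R = 9.
Step 3: Under H0 (random ordering), E[R] = 2*n_A*n_B/(n_A+n_B) + 1 = 2*5*5/10 + 1 = 6.0000.
        Var[R] = 2*n_A*n_B*(2*n_A*n_B - n_A - n_B) / ((n_A+n_B)^2 * (n_A+n_B-1)) = 2000/900 = 2.2222.
        SD[R] = 1.4907.
Step 4: Continuity-corrected z = (R - 0.5 - E[R]) / SD[R] = (9 - 0.5 - 6.0000) / 1.4907 = 1.6771.
Step 5: Two-sided p-value via normal approximation = 2*(1 - Phi(|z|)) = 0.093533.
Step 6: alpha = 0.05. fail to reject H0.

R = 9, z = 1.6771, p = 0.093533, fail to reject H0.


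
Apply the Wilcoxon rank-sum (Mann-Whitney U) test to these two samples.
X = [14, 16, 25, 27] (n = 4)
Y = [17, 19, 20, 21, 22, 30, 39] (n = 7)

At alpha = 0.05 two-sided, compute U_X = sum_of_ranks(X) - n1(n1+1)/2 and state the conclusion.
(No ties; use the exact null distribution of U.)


Step 1: Combine and sort all 11 observations; assign midranks.
sorted (value, group): (14,X), (16,X), (17,Y), (19,Y), (20,Y), (21,Y), (22,Y), (25,X), (27,X), (30,Y), (39,Y)
ranks: 14->1, 16->2, 17->3, 19->4, 20->5, 21->6, 22->7, 25->8, 27->9, 30->10, 39->11
Step 2: Rank sum for X: R1 = 1 + 2 + 8 + 9 = 20.
Step 3: U_X = R1 - n1(n1+1)/2 = 20 - 4*5/2 = 20 - 10 = 10.
       U_Y = n1*n2 - U_X = 28 - 10 = 18.
Step 4: No ties, so the exact null distribution of U (based on enumerating the C(11,4) = 330 equally likely rank assignments) gives the two-sided p-value.
Step 5: p-value = 0.527273; compare to alpha = 0.05. fail to reject H0.

U_X = 10, p = 0.527273, fail to reject H0 at alpha = 0.05.


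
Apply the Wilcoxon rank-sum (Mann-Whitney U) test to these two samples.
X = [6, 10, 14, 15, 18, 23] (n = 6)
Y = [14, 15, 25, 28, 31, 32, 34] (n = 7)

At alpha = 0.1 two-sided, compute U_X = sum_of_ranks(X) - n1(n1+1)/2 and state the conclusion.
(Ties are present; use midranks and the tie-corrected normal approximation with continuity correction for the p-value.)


Step 1: Combine and sort all 13 observations; assign midranks.
sorted (value, group): (6,X), (10,X), (14,X), (14,Y), (15,X), (15,Y), (18,X), (23,X), (25,Y), (28,Y), (31,Y), (32,Y), (34,Y)
ranks: 6->1, 10->2, 14->3.5, 14->3.5, 15->5.5, 15->5.5, 18->7, 23->8, 25->9, 28->10, 31->11, 32->12, 34->13
Step 2: Rank sum for X: R1 = 1 + 2 + 3.5 + 5.5 + 7 + 8 = 27.
Step 3: U_X = R1 - n1(n1+1)/2 = 27 - 6*7/2 = 27 - 21 = 6.
       U_Y = n1*n2 - U_X = 42 - 6 = 36.
Step 4: Ties are present, so use the tie-corrected normal approximation (with continuity correction) for the p-value.
Step 5: p-value = 0.037788; compare to alpha = 0.1. reject H0.

U_X = 6, p = 0.037788, reject H0 at alpha = 0.1.


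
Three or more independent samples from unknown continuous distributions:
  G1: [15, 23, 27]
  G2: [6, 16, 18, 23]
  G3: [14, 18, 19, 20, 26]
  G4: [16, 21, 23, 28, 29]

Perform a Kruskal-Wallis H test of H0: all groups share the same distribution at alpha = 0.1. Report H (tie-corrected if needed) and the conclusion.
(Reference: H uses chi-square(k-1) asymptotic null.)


Step 1: Combine all N = 17 observations and assign midranks.
sorted (value, group, rank): (6,G2,1), (14,G3,2), (15,G1,3), (16,G2,4.5), (16,G4,4.5), (18,G2,6.5), (18,G3,6.5), (19,G3,8), (20,G3,9), (21,G4,10), (23,G1,12), (23,G2,12), (23,G4,12), (26,G3,14), (27,G1,15), (28,G4,16), (29,G4,17)
Step 2: Sum ranks within each group.
R_1 = 30 (n_1 = 3)
R_2 = 24 (n_2 = 4)
R_3 = 39.5 (n_3 = 5)
R_4 = 59.5 (n_4 = 5)
Step 3: H = 12/(N(N+1)) * sum(R_i^2/n_i) - 3(N+1)
     = 12/(17*18) * (30^2/3 + 24^2/4 + 39.5^2/5 + 59.5^2/5) - 3*18
     = 0.039216 * 1464.1 - 54
     = 3.415686.
Step 4: Ties present; correction factor C = 1 - 36/(17^3 - 17) = 0.992647. Corrected H = 3.415686 / 0.992647 = 3.440988.
Step 5: Under H0, H ~ chi^2(3); p-value = 0.328497.
Step 6: alpha = 0.1. fail to reject H0.

H = 3.4410, df = 3, p = 0.328497, fail to reject H0.


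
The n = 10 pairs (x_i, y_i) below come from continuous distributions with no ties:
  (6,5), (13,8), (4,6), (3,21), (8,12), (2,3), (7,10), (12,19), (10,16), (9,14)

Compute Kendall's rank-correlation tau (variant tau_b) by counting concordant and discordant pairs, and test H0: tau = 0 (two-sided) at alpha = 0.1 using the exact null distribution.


Step 1: Enumerate the 45 unordered pairs (i,j) with i<j and classify each by sign(x_j-x_i) * sign(y_j-y_i).
  (1,2):dx=+7,dy=+3->C; (1,3):dx=-2,dy=+1->D; (1,4):dx=-3,dy=+16->D; (1,5):dx=+2,dy=+7->C
  (1,6):dx=-4,dy=-2->C; (1,7):dx=+1,dy=+5->C; (1,8):dx=+6,dy=+14->C; (1,9):dx=+4,dy=+11->C
  (1,10):dx=+3,dy=+9->C; (2,3):dx=-9,dy=-2->C; (2,4):dx=-10,dy=+13->D; (2,5):dx=-5,dy=+4->D
  (2,6):dx=-11,dy=-5->C; (2,7):dx=-6,dy=+2->D; (2,8):dx=-1,dy=+11->D; (2,9):dx=-3,dy=+8->D
  (2,10):dx=-4,dy=+6->D; (3,4):dx=-1,dy=+15->D; (3,5):dx=+4,dy=+6->C; (3,6):dx=-2,dy=-3->C
  (3,7):dx=+3,dy=+4->C; (3,8):dx=+8,dy=+13->C; (3,9):dx=+6,dy=+10->C; (3,10):dx=+5,dy=+8->C
  (4,5):dx=+5,dy=-9->D; (4,6):dx=-1,dy=-18->C; (4,7):dx=+4,dy=-11->D; (4,8):dx=+9,dy=-2->D
  (4,9):dx=+7,dy=-5->D; (4,10):dx=+6,dy=-7->D; (5,6):dx=-6,dy=-9->C; (5,7):dx=-1,dy=-2->C
  (5,8):dx=+4,dy=+7->C; (5,9):dx=+2,dy=+4->C; (5,10):dx=+1,dy=+2->C; (6,7):dx=+5,dy=+7->C
  (6,8):dx=+10,dy=+16->C; (6,9):dx=+8,dy=+13->C; (6,10):dx=+7,dy=+11->C; (7,8):dx=+5,dy=+9->C
  (7,9):dx=+3,dy=+6->C; (7,10):dx=+2,dy=+4->C; (8,9):dx=-2,dy=-3->C; (8,10):dx=-3,dy=-5->C
  (9,10):dx=-1,dy=-2->C
Step 2: C = 31, D = 14, total pairs = 45.
Step 3: tau = (C - D)/(n(n-1)/2) = (31 - 14)/45 = 0.377778.
Step 4: Exact two-sided p-value (enumerate n! = 3628800 permutations of y under H0): p = 0.155742.
Step 5: alpha = 0.1. fail to reject H0.

tau_b = 0.3778 (C=31, D=14), p = 0.155742, fail to reject H0.


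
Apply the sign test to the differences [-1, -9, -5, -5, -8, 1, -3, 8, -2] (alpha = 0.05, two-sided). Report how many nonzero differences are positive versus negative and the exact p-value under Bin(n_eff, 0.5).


Step 1: Discard zero differences. Original n = 9; n_eff = number of nonzero differences = 9.
Nonzero differences (with sign): -1, -9, -5, -5, -8, +1, -3, +8, -2
Step 2: Count signs: positive = 2, negative = 7.
Step 3: Under H0: P(positive) = 0.5, so the number of positives S ~ Bin(9, 0.5).
Step 4: Two-sided exact p-value = sum of Bin(9,0.5) probabilities at or below the observed probability = 0.179688.
Step 5: alpha = 0.05. fail to reject H0.

n_eff = 9, pos = 2, neg = 7, p = 0.179688, fail to reject H0.


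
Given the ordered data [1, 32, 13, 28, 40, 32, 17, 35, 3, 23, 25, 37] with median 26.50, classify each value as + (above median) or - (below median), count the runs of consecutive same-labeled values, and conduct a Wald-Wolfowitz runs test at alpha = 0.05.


Step 1: Compute median = 26.50; label A = above, B = below.
Labels in order: BABAAABABBBA  (n_A = 6, n_B = 6)
Step 2: Count runs R = 8.
Step 3: Under H0 (random ordering), E[R] = 2*n_A*n_B/(n_A+n_B) + 1 = 2*6*6/12 + 1 = 7.0000.
        Var[R] = 2*n_A*n_B*(2*n_A*n_B - n_A - n_B) / ((n_A+n_B)^2 * (n_A+n_B-1)) = 4320/1584 = 2.7273.
        SD[R] = 1.6514.
Step 4: Continuity-corrected z = (R - 0.5 - E[R]) / SD[R] = (8 - 0.5 - 7.0000) / 1.6514 = 0.3028.
Step 5: Two-sided p-value via normal approximation = 2*(1 - Phi(|z|)) = 0.762069.
Step 6: alpha = 0.05. fail to reject H0.

R = 8, z = 0.3028, p = 0.762069, fail to reject H0.


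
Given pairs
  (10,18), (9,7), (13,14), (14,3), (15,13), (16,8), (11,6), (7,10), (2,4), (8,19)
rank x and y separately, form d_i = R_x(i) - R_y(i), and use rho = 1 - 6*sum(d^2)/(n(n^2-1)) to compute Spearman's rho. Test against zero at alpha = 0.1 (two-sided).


Step 1: Rank x and y separately (midranks; no ties here).
rank(x): 10->5, 9->4, 13->7, 14->8, 15->9, 16->10, 11->6, 7->2, 2->1, 8->3
rank(y): 18->9, 7->4, 14->8, 3->1, 13->7, 8->5, 6->3, 10->6, 4->2, 19->10
Step 2: d_i = R_x(i) - R_y(i); compute d_i^2.
  (5-9)^2=16, (4-4)^2=0, (7-8)^2=1, (8-1)^2=49, (9-7)^2=4, (10-5)^2=25, (6-3)^2=9, (2-6)^2=16, (1-2)^2=1, (3-10)^2=49
sum(d^2) = 170.
Step 3: rho = 1 - 6*170 / (10*(10^2 - 1)) = 1 - 1020/990 = -0.030303.
Step 4: Under H0, t = rho * sqrt((n-2)/(1-rho^2)) = -0.0857 ~ t(8).
Step 5: Two-sided p-value from the t-distribution with 8 df = 0.933773.
Step 6: alpha = 0.1. fail to reject H0.

rho = -0.0303, p = 0.933773, fail to reject H0 at alpha = 0.1.
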